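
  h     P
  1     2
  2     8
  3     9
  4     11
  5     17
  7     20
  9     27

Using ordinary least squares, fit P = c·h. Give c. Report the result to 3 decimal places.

From the data, Σh·h = 185.
And Σh·P = 557.
Hence c = 557 / 185 ≈ 3.01081.

c = 3.011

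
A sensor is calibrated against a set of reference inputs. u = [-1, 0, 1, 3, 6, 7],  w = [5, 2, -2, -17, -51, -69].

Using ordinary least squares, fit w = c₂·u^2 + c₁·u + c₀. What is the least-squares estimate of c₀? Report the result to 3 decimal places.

c₀ = 2.275

The normal equations are: 3780·c₂ + 586·c₁ + 96·c₀ = -5367;  586·c₂ + 96·c₁ + 16·c₀ = -847;  96·c₂ + 16·c₁ + 6·c₀ = -132.
Row-reducing yields c₂ = -1025/1078, c₁ = -333/98, c₀ = 1226/539.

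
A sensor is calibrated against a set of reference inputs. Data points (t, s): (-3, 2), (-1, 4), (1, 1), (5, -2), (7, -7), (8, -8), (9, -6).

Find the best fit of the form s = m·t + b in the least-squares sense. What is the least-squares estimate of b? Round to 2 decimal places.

b = 1.24

Forming XᵀX = [[230, 26]; [26, 7]] and Xᵀs = [-186, -16]ᵀ gives XᵀX·[m, b]ᵀ = Xᵀs.
det = 230·7 − 26² = 934.
m = ((-186)·7 − 26·(-16))/934 = -443/467; b = (230·(-16) − 26·(-186))/934 = 578/467.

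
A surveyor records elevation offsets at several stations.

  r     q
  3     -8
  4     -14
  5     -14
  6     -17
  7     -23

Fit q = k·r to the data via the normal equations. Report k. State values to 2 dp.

k = -3.06

Sums needed: Σr·r = 135.
Moment sums: Σr·q = -413.
Hence k = -413 / 135 ≈ -3.05926.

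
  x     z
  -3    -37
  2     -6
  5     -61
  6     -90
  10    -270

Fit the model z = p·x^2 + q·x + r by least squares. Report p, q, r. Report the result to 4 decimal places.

p = -3.0024, q = 3.0800, r = -0.6355

The normal system MᵀM·[p, q, r]ᵀ = Mᵀz is [[12018, 1322, 174]; [1322, 174, 20]; [174, 20, 5]]·[p, q, r]ᵀ = [-32122, -3446, -464]ᵀ.
Row-reducing yields p = -19777/6587, q = 20288/6587, r = -598/941.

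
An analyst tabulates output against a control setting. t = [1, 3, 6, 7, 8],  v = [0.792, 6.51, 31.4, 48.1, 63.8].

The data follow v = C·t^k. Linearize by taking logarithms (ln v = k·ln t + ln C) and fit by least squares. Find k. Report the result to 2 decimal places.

Taking logs, ln v = k·ln t + ln C, so regress ln v on ln t.
Σln t = 6.9157, Σ(ln t)² = 12.5280, Σln v = 13.1160, Σln t·ln v = 24.4126.
Equations: 12.5280·k + 6.9157·ln C = 24.4126;  6.9157·k + 5·ln C = 13.1160.
Slope k = (n·Σln t·ln v − Σln t·Σln v)/(n·Σ(ln t)² − (Σln t)²) = (5·24.4126 − 6.9157·13.1160)/14.8127 = 2.11687; ln C = (Σln v − k·Σln t)/n = -0.30473.

k = 2.12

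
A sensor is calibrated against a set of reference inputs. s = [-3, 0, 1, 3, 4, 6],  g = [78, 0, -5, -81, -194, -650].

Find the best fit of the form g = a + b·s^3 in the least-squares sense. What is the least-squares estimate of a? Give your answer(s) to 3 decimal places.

Compute the Gram sums: Σ1 = 6, Σs^3 = 281, Σs^3·s^3 = 52211.
Right-hand side: Σg = -852, Σs^3·g = -157114.
Normal equations: [[6, 281]; [281, 52211]]·[a, b]ᵀ = [-852, -157114]ᵀ.
Eliminating b: 52211·(row 1) − 281·(row 2) gives 234305·a = 52211·(-852) − 281·(-157114) = -334738, so a = -334738/234305.
Then b = ((-157114) − 281·(-334738/234305))/52211 = -703272/234305.

a = -1.429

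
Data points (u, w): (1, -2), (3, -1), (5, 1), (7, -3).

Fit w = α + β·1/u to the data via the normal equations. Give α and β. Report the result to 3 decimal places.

α = -0.833, β = -0.995

The normal system XᵀX·[α, β]ᵀ = Xᵀw is [[4, 176/105]; [176/105, 12916/11025]]·[α, β]ᵀ = [-5, -269/105]ᵀ.
det = 4·(12916/11025) − (176/105)² = 6896/3675.
α = ((-5)·(12916/11025) − (176/105)·(-269/105))/(6896/3675) = -4309/5172; β = (4·(-269/105) − (176/105)·(-5))/(6896/3675) = -1715/1724.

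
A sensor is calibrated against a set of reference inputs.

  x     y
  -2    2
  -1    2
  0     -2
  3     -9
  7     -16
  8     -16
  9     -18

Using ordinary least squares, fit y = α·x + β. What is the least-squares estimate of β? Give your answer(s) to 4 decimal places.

The normal system MᵀM·[α, β]ᵀ = Mᵀy is [[208, 24]; [24, 7]]·[α, β]ᵀ = [-435, -57]ᵀ.
Δ = 208·7 − 24² = 880.
α = ((-435)·7 − 24·(-57))/880 = -1677/880; β = (208·(-57) − 24·(-435))/880 = -177/110.

β = -1.6091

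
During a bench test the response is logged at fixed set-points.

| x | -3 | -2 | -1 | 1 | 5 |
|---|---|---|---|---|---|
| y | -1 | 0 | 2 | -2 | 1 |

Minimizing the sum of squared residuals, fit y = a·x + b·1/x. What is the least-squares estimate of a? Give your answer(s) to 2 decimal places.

a = 0.38

Entries of MᵀM: Σx·x = 40, Σx·1/x = 5, Σ1/x·1/x = 2161/900.
And Σx·y = 4, Σ1/x·y = -52/15.
Normal equations: [[40, 5]; [5, 2161/900]]·[a, b]ᵀ = [4, -52/15]ᵀ.
det = 40·(2161/900) − 5² = 3197/45.
a = (4·(2161/900) − 5·(-52/15))/(3197/45) = 6061/15985; b = (40·(-52/15) − 5·4)/(3197/45) = -7140/3197.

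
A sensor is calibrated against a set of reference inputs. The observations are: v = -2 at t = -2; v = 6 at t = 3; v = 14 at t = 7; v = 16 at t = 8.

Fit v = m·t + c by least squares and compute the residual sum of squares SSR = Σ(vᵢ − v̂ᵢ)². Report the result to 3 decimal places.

SSR = 0.677

Normal-equation sums: Σt·t = 126, Σt = 16, Σ1 = 4.
Moment sums: Σt·v = 248, Σv = 34.
Normal equations: [[126, 16]; [16, 4]]·[m, c]ᵀ = [248, 34]ᵀ.
Eliminating c: 4·(row 1) − 16·(row 2) gives 248·m = 4·248 − 16·34 = 448, so m = 56/31.
Then c = (34 − 16·(56/31))/4 = 79/62.
Residuals: 21/62, -43/62, 5/62, 17/62; SSR = 21/31.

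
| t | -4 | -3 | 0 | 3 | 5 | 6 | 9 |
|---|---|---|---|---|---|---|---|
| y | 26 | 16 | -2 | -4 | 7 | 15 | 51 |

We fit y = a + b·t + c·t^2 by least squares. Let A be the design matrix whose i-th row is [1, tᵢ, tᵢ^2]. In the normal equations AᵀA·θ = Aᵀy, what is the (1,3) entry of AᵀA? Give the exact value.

176

Row 1 ↔ basis 1, column 3 ↔ basis t^2, so (AᵀA)_{1,3} = Σᵢ t^2 = (1)·(16) + (1)·(9) + (1)·(0) + (1)·(9) + (1)·(25) + (1)·(36) + (1)·(81) = 176.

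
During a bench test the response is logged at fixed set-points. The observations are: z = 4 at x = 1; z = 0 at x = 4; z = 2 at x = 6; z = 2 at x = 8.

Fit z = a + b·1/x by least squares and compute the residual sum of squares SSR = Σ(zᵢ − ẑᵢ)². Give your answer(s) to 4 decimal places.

With design matrix A, AᵀA = [[4, 37/24]; [37/24, 637/576]] and Aᵀz = [8, 55/12]ᵀ.
Determinant 4·(637/576) − (37/24)² = 131/64.
a = (8·(637/576) − (37/24)·(55/12))/(131/64) = 114/131; b = (4·(55/12) − (37/24)·8)/(131/64) = 384/131.
Residuals: 26/131, -210/131, 84/131, 100/131; SSR = 472/131.

SSR = 3.6031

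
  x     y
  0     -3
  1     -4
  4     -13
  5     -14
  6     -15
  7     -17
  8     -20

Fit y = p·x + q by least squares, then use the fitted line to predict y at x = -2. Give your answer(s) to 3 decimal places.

Compute the Gram sums: Σx·x = 191, Σx = 31, Σ1 = 7.
For Aᵀy: Σx·y = -495, Σy = -86.
Eliminating q: 7·(row 1) − 31·(row 2) gives 376·p = 7·(-495) − 31·(-86) = -799, so p = -17/8.
Then q = ((-86) − 31·(-17/8))/7 = -23/8.
At x = -2: ŷ = (-17/8)·(-2) + (-23/8)·(1) = 11/8.

ŷ = 1.375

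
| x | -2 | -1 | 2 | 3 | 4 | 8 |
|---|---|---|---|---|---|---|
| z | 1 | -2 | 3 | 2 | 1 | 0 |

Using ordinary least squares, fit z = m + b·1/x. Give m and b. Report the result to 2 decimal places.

The normal system MᵀM·[m, b]ᵀ = Mᵀz is [[6, -7/24]; [-7/24, 973/576]]·[m, b]ᵀ = [5, 47/12]ᵀ.
Determinant 6·(973/576) − (-7/24)² = 5789/576.
m = (5·(973/576) − (-7/24)·(47/12))/(5789/576) = 789/827; b = (6·(47/12) − (-7/24)·5)/(5789/576) = 14376/5789.

m = 0.95, b = 2.48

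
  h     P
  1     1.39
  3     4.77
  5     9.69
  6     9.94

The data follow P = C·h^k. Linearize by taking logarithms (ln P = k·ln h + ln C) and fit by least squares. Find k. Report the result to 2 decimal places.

k = 1.14

Let Y = ln P. Fitting Y = k·ln h + ln C by least squares:
Σln h = 4.4998, Σ(ln h)² = 7.0076, Σln P = 6.4593, Σln h·ln P = 9.4865.
Equations: 7.0076·k + 4.4998·ln C = 9.4865;  4.4998·k + 4·ln C = 6.4593.
Δ = 7.0076·4 − (4.4998)² = 7.7823; k = (9.4865·4 − 4.4998·6.4593)/7.7823 = 1.14109, ln C = (7.0076·6.4593 − 4.4998·9.4865)/7.7823 = 0.33115.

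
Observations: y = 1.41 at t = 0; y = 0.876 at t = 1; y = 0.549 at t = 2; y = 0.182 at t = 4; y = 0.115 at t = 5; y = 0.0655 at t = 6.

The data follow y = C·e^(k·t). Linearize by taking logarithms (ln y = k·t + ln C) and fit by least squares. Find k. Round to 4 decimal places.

k = -0.5133

Let Y = ln y. Fitting Y = k·t + ln C by least squares:
Sums: Σt = 18.0000, Σ(t)² = 82.0000, Σln y = -6.9807, Σt·ln y = -35.3150.
Normal system: [[82.0000, 18.0000]; [18.0000, 6]]·[k, ln C]ᵀ = [-35.3150, -6.9807]ᵀ.
Δ = 82.0000·6 − (18.0000)² = 168.0000; k = (-35.3150·6 − 18.0000·-6.9807)/168.0000 = -0.51332, ln C = (82.0000·-6.9807 − 18.0000·-35.3150)/168.0000 = 0.37649.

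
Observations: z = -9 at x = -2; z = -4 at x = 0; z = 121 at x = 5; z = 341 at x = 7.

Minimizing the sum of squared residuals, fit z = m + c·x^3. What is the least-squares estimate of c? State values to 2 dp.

Entries of AᵀA: Σ1 = 4, Σx^3 = 460, Σx^3·x^3 = 133338.
And Σz = 449, Σx^3·z = 132160.
AᵀA·[m, c]ᵀ = Aᵀz becomes [[4, 460]; [460, 133338]]·[m, c]ᵀ = [449, 132160]ᵀ.
Eliminating c: 133338·(row 1) − 460·(row 2) gives 321752·m = 133338·449 − 460·132160 = -924838, so m = -462419/160876.
Then c = (132160 − 460·(-462419/160876))/133338 = 80525/80438.

c = 1.00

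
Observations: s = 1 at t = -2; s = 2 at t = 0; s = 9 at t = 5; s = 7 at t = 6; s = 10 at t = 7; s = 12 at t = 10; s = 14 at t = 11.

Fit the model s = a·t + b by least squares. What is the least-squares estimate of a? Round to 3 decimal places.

a = 0.992

From the data, Σt·t = 335, Σt = 37, Σ1 = 7.
For Mᵀs: Σt·s = 429, Σs = 55.
So MᵀM·[a, b]ᵀ = Mᵀs: [[335, 37]; [37, 7]]·[a, b]ᵀ = [429, 55]ᵀ.
Eliminating b: 7·(row 1) − 37·(row 2) gives 976·a = 7·429 − 37·55 = 968, so a = 121/122.
Then b = (55 − 37·(121/122))/7 = 319/122.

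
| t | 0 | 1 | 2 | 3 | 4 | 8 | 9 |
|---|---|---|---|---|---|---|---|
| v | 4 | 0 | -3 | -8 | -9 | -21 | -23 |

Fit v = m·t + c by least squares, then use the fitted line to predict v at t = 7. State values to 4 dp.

v̂ = -17.8669

Sums needed: Σt·t = 175, Σt = 27, Σ1 = 7.
For Mᵀv: Σt·v = -441, Σv = -60.
Normal equations: [[175, 27]; [27, 7]]·[m, c]ᵀ = [-441, -60]ᵀ.
Δ = 175·7 − 27² = 496.
m = ((-441)·7 − 27·(-60))/496 = -1467/496; c = (175·(-60) − 27·(-441))/496 = 1407/496.
At t = 7: v̂ = (-1467/496)·(7) + (1407/496)·(1) = -4431/248.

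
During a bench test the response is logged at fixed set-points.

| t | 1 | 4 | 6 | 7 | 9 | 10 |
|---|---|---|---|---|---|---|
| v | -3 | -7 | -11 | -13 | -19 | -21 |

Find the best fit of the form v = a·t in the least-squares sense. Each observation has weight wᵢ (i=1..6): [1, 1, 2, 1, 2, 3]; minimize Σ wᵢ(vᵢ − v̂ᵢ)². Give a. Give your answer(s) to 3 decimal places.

With design matrix M, MᵀWM = [[600]] and MᵀWv = [-1226]ᵀ.
a = (-1226)/600 = -2.04333.

a = -2.043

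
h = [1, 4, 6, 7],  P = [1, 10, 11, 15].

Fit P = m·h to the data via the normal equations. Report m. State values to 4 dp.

Normal-equation sums: Σh·h = 102.
For AᵀP: Σh·P = 212.
So AᵀA·[m]ᵀ = AᵀP: [[102]]·[m]ᵀ = [212]ᵀ.
Hence m = 212 / 102 ≈ 2.07843.

m = 2.0784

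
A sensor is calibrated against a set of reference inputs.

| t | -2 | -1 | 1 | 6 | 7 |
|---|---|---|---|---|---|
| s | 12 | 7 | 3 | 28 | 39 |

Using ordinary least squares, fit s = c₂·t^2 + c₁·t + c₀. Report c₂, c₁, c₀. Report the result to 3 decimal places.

c₂ = 1.000, c₁ = -2.000, c₀ = 4.000

The normal equations are: 3715·c₂ + 551·c₁ + 91·c₀ = 2977;  551·c₂ + 91·c₁ + 11·c₀ = 413;  91·c₂ + 11·c₁ + 5·c₀ = 89.
Solving the 3×3 system (Gaussian elimination) gives c₂ = 1, c₁ = -2, c₀ = 4.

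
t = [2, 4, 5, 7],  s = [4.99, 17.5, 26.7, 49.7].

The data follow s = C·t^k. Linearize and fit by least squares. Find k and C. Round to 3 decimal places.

k = 1.834, C = 1.392

Linearized form: ln s = k·ln t + ln C. From the 4 transformed points,
Σln t = 5.6348, Σ(ln t)² = 8.7791, Σln s = 11.6603, Σln t·ln s = 17.9692.
Equations: 8.7791·k + 5.6348·ln C = 17.9692;  5.6348·k + 4·ln C = 11.6603.
Solving (det = 3.3656): k = 1.83430, ln C = 0.33110, so C = exp(0.33110) = 1.39250.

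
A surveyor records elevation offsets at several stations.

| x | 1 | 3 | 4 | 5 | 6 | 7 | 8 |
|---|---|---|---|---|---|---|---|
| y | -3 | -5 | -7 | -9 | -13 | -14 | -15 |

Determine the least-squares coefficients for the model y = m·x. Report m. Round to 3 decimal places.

m = -1.935

Entries of MᵀM: Σx·x = 200.
Right-hand side: Σx·y = -387.
Hence m = -387 / 200 ≈ -1.935.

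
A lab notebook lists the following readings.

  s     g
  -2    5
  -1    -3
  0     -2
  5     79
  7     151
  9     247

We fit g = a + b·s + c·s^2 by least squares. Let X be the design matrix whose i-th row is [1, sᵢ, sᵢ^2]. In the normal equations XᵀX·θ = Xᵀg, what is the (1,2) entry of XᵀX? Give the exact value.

Row 1 ↔ basis 1, column 2 ↔ basis s, so (XᵀX)_{1,2} = Σᵢ s = (1)·(-2) + (1)·(-1) + (1)·(0) + (1)·(5) + (1)·(7) + (1)·(9) = 18.

18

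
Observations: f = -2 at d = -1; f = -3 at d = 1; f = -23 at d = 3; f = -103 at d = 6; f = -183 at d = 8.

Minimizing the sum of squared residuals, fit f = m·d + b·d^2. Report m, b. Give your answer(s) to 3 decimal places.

With design matrix X, XᵀX = [[111, 755]; [755, 5475]] and Xᵀf = [-2152, -15632]ᵀ.
Eliminating b: 5475·(row 1) − 755·(row 2) gives 37700·m = 5475·(-2152) − 755·(-15632) = 19960, so m = 998/1885.
Then b = ((-15632) − 755·(998/1885))/5475 = -27598/9425.

m = 0.529, b = -2.928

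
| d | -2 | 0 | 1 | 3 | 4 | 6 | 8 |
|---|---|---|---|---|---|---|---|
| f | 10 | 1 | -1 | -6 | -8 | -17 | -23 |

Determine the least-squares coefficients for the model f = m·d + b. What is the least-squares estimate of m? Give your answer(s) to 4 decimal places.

m = -3.1745

The normal system MᵀM·[m, b]ᵀ = Mᵀf is [[130, 20]; [20, 7]]·[m, b]ᵀ = [-357, -44]ᵀ.
Eliminating b: 7·(row 1) − 20·(row 2) gives 510·m = 7·(-357) − 20·(-44) = -1619, so m = -1619/510.
Then b = ((-44) − 20·(-1619/510))/7 = 142/51.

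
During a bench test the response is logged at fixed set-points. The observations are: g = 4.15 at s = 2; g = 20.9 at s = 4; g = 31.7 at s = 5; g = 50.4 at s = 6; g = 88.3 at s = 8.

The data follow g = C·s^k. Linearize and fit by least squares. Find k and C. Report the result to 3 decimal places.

k = 2.215, C = 0.918

With ln gᵢ as the transformed response and ln sᵢ as the regressor:
Σln s = 7.5601, Σ(ln s)² = 12.5270, Σln g = 16.3199, Σln s·ln g = 27.1043.
Normal system: [[12.5270, 7.5601]; [7.5601, 5]]·[k, ln C]ᵀ = [27.1043, 16.3199]ᵀ.
Δ = 12.5270·5 − (7.5601)² = 5.4804; k = (27.1043·5 − 7.5601·16.3199)/5.4804 = 2.21545, ln C = (12.5270·16.3199 − 7.5601·27.1043)/5.4804 = -0.08582, so C = exp(-0.08582) = 0.91776.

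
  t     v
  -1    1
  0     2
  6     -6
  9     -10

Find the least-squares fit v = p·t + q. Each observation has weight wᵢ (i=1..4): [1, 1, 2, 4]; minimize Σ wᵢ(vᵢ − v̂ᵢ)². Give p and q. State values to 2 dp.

From the data, Σwᵢ·t·t = 397, Σwᵢ·t = 47, Σwᵢ·1 = 8.
Right-hand side: Σwᵢ·t·v = -433, Σwᵢ·v = -49.
So AᵀWA·[p, q]ᵀ = AᵀWv: [[397, 47]; [47, 8]]·[p, q]ᵀ = [-433, -49]ᵀ.
Determinant 397·8 − 47² = 967.
p = ((-433)·8 − 47·(-49))/967 = -1161/967; q = (397·(-49) − 47·(-433))/967 = 898/967.

p = -1.20, q = 0.93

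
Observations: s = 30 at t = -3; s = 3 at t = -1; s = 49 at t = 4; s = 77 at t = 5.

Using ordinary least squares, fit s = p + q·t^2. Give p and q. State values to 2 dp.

Entries of XᵀX: Σ1 = 4, Σt^2 = 51, Σt^2·t^2 = 963.
Right-hand side: Σs = 159, Σt^2·s = 2982.
So XᵀX·[p, q]ᵀ = Xᵀs: [[4, 51]; [51, 963]]·[p, q]ᵀ = [159, 2982]ᵀ.
Eliminating q: 963·(row 1) − 51·(row 2) gives 1251·p = 963·159 − 51·2982 = 1035, so p = 115/139.
Then q = (2982 − 51·(115/139))/963 = 1273/417.

p = 0.83, q = 3.05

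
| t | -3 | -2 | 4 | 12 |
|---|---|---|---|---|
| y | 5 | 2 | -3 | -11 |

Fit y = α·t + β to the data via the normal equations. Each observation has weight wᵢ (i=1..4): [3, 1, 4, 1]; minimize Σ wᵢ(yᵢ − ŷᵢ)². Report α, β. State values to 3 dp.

α = -1.052, β = 1.321

Forming AᵀWA = [[239, 17]; [17, 9]] and AᵀWy = [-229, -6]ᵀ gives AᵀWA·[α, β]ᵀ = AᵀWy.
Δ = 239·9 − 17² = 1862.
α = ((-229)·9 − 17·(-6))/1862 = -1959/1862; β = (239·(-6) − 17·(-229))/1862 = 2459/1862.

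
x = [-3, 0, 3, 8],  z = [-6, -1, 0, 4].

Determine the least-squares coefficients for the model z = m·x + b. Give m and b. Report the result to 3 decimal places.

Normal-equation sums: Σx·x = 82, Σx = 8, Σ1 = 4.
For Mᵀz: Σx·z = 50, Σz = -3.
MᵀM·[m, b]ᵀ = Mᵀz becomes [[82, 8]; [8, 4]]·[m, b]ᵀ = [50, -3]ᵀ.
Δ = 82·4 − 8² = 264.
m = (50·4 − 8·(-3))/264 = 28/33; b = (82·(-3) − 8·50)/264 = -323/132.

m = 0.848, b = -2.447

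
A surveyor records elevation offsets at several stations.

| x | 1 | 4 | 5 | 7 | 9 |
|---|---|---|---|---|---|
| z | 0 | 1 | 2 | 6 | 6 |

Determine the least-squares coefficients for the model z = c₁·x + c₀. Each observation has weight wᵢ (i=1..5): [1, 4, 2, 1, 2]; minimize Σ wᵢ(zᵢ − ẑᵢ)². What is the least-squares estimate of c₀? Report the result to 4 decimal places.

c₀ = -2.1511

Setting ∂/∂c₁ … = 0 gives: 326·c₁ + 52·c₀ = 186;  52·c₁ + 10·c₀ = 26.
(Σwᵢ·x·x = 326, Σwᵢ·x = 52, Σwᵢ·1 = 10, Σwᵢ·x·z = 186, Σwᵢ·z = 26.)
Determinant 326·10 − 52² = 556.
c₁ = (186·10 − 52·26)/556 = 127/139; c₀ = (326·26 − 52·186)/556 = -299/139.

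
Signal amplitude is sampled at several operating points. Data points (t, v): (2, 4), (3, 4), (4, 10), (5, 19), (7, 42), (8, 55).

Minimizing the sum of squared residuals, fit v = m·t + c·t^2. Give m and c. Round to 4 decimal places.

AᵀA·[m, c]ᵀ = Aᵀv reads: 167·m + 1079·c = 889;  1079·m + 7475·c = 6265.
(Σt·t = 167, Σt·t^2 = 1079, Σt^2·t^2 = 7475, Σt·v = 889, Σt^2·v = 6265.)
det = 167·7475 − 1079² = 84084.
m = (889·7475 − 1079·6265)/84084 = -15/11; c = (167·6265 − 1079·889)/84084 = 148/143.

m = -1.3636, c = 1.0350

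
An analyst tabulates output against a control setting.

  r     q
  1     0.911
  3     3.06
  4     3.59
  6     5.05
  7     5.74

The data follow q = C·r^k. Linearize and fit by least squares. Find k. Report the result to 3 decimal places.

k = 0.943

Linearized form: ln q = k·ln r + ln C. From the 5 transformed points,
XᵀX = [[10.1257, 6.2226]; [6.2226, 5]], rhs = [9.3026, 5.6702]ᵀ  (here Σln r = 6.2226, Σ(ln r)² = 10.1257, Σln q = 5.6702, Σln r·ln q = 9.3026).
Slope k = (n·Σln r·ln q − Σln r·Σln q)/(n·Σ(ln r)² − (Σln r)²) = (5·9.3026 − 6.2226·5.6702)/11.9082 = 0.94301; ln C = (Σln q − k·Σln r)/n = -0.03954.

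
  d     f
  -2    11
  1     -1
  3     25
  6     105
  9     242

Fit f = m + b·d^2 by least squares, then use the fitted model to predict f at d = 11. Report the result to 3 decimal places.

The normal system AᵀA·[m, b]ᵀ = Aᵀf is [[5, 131]; [131, 7955]]·[m, b]ᵀ = [382, 23650]ᵀ.
Eliminating b: 7955·(row 1) − 131·(row 2) gives 22614·m = 7955·382 − 131·23650 = -59340, so m = -9890/3769.
Then b = (23650 − 131·(-9890/3769))/7955 = 11368/3769.
At d = 11: f̂ = (-9890/3769)·(1) + (11368/3769)·(121) = 1365638/3769.

f̂ = 362.334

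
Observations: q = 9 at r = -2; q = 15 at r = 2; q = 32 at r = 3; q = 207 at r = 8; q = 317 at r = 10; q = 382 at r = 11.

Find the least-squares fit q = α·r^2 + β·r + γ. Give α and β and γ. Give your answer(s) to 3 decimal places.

α = 3.003, β = 1.698, γ = 0.104

Compute the Gram sums: Σr^2·r^2 = 28850, Σr^2·r = 2870, Σr^2 = 302, Σr·r = 302, Σr = 32, Σ1 = 6.
And Σr^2·q = 91554, Σr·q = 9136, Σq = 962.
XᵀX·[α, β, γ]ᵀ = Xᵀq becomes [[28850, 2870, 302]; [2870, 302, 32]; [302, 32, 6]]·[α, β, γ]ᵀ = [91554, 9136, 962]ᵀ.
Inverting the 3×3 Gram matrix, [α, β, γ]ᵀ = [465596/155019, 263164/155019, 5391/51673]ᵀ.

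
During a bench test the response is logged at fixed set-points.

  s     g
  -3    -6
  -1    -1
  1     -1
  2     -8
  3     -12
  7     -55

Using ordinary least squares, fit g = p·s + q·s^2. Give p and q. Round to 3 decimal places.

Setting ∂/∂p … = 0 gives: 73·p + 351·q = -419;  351·p + 2581·q = -2891.
Eliminating q: 2581·(row 1) − 351·(row 2) gives 65212·p = 2581·(-419) − 351·(-2891) = -66698, so p = -33349/32606.
Then q = ((-2891) − 351·(-33349/32606))/2581 = -31987/32606.

p = -1.023, q = -0.981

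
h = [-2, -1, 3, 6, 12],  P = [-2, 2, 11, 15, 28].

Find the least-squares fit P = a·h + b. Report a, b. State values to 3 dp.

MᵀM·[a, b]ᵀ = MᵀP reads: 194·a + 18·b = 461;  18·a + 5·b = 54.
Eliminating b: 5·(row 1) − 18·(row 2) gives 646·a = 5·461 − 18·54 = 1333, so a = 1333/646.
Then b = (54 − 18·(1333/646))/5 = 1089/323.

a = 2.063, b = 3.372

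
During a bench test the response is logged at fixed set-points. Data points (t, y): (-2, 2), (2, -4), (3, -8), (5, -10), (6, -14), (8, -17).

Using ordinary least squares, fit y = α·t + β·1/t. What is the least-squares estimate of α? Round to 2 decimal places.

α = -2.23

Normal-equation sums: Σt·t = 142, Σt·1/t = 6, Σ1/t·1/t = 10001/14400.
Right-hand side: Σt·y = -306, Σ1/t·y = -97/8.
Eliminating β: (10001/14400)·(row 1) − 6·(row 2) gives (450871/7200)·α = (10001/14400)·(-306) − 6·(-97/8) = -111817/800, so α = -1006353/450871.
Then β = ((-97/8) − 6·(-1006353/450871))/(10001/14400) = 822600/450871.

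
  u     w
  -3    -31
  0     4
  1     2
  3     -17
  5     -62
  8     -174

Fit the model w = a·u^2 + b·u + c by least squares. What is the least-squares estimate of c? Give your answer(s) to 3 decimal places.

c = 3.400

From the data, Σu^2·u^2 = 4884, Σu^2·u = 638, Σu^2 = 108, Σu·u = 108, Σu = 14, Σ1 = 6.
Moment sums: Σu^2·w = -13116, Σu·w = -1658, Σw = -278.
Inverting the 3×3 Gram matrix, [a, b, c]ᵀ = [-166126/54363, 40948/18121, 184813/54363]ᵀ.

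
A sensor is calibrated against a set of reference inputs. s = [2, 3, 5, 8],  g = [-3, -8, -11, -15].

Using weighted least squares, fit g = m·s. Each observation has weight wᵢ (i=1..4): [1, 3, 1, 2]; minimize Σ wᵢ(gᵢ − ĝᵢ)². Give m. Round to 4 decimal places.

m = -2.0272

Normal-equation sums: Σwᵢ·s·s = 184.
And Σwᵢ·s·g = -373.
XᵀWX·[m]ᵀ = XᵀWg becomes [[184]]·[m]ᵀ = [-373]ᵀ.
Hence m = -373 / 184 ≈ -2.02717.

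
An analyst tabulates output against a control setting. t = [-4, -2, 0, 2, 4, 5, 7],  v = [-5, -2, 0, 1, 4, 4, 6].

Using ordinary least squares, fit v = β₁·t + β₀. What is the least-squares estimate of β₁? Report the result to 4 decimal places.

β₁ = 0.9664

Sums needed: Σt·t = 114, Σt = 12, Σ1 = 7.
Moment sums: Σt·v = 104, Σv = 8.
Δ = 114·7 − 12² = 654.
β₁ = (104·7 − 12·8)/654 = 316/327; β₀ = (114·8 − 12·104)/654 = -56/109.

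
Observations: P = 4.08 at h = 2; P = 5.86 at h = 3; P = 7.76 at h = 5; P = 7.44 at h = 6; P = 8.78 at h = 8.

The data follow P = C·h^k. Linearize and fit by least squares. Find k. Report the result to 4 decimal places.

k = 0.5284

Taking logs, ln P = k·ln h + ln C, so regress ln P on ln h.
Sums: Σln h = 7.2724, Σ(ln h)² = 11.8122, Σln P = 9.4026, Σln h·ln P = 14.3282.
Normal system: [[11.8122, 7.2724]; [7.2724, 5]]·[k, ln C]ᵀ = [14.3282, 9.4026]ᵀ.
Solving (det = 6.1731): k = 0.52839, ln C = 1.11198.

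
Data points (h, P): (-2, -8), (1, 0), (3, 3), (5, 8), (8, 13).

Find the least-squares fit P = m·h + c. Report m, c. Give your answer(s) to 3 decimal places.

m = 2.086, c = -3.059

Forming XᵀX = [[103, 15]; [15, 5]] and XᵀP = [169, 16]ᵀ gives XᵀX·[m, c]ᵀ = XᵀP.
Determinant 103·5 − 15² = 290.
m = (169·5 − 15·16)/290 = 121/58; c = (103·16 − 15·169)/290 = -887/290.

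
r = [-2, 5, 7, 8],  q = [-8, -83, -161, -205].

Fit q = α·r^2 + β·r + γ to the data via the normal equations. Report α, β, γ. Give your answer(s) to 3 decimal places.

α = -2.994, β = -1.845, γ = 0.334

The normal system XᵀX·[α, β, γ]ᵀ = Xᵀq is [[7138, 972, 142]; [972, 142, 18]; [142, 18, 4]]·[α, β, γ]ᵀ = [-23116, -3166, -457]ᵀ.
Inverting the 3×3 Gram matrix, [α, β, γ]ᵀ = [-16993/5676, -3491/1892, 1897/5676]ᵀ.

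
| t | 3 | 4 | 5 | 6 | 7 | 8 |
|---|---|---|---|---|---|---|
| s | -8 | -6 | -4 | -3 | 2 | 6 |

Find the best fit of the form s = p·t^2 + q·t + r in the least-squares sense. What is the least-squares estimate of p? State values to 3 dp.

p = 0.393

Entries of MᵀM: Σt^2·t^2 = 8755, Σt^2·t = 1287, Σt^2 = 199, Σt·t = 199, Σt = 33, Σ1 = 6.
Right-hand side: Σt^2·s = 106, Σt·s = -24, Σs = -13.
Normal equations: [[8755, 1287, 199]; [1287, 199, 33]; [199, 33, 6]]·[p, q, r]ᵀ = [106, -24, -13]ᵀ.
Solving the 3×3 system (Gaussian elimination) gives p = 11/28, q = -45/28, r = -89/14.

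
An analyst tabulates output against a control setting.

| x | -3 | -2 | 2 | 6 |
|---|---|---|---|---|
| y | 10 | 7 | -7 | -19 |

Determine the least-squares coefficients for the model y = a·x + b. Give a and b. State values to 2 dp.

Setting ∂/∂a … = 0 gives: 53·a + 3·b = -172;  3·a + 4·b = -9.
Eliminating b: 4·(row 1) − 3·(row 2) gives 203·a = 4·(-172) − 3·(-9) = -661, so a = -661/203.
Then b = ((-9) − 3·(-661/203))/4 = 39/203.

a = -3.26, b = 0.19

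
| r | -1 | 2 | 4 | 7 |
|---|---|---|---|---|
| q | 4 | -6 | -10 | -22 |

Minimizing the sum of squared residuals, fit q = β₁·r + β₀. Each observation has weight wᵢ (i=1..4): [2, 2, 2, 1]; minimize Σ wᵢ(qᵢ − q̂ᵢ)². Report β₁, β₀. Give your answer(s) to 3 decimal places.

β₁ = -3.103, β₀ = 0.966

Forming XᵀWX = [[91, 17]; [17, 7]] and XᵀWq = [-266, -46]ᵀ gives XᵀWX·[β₁, β₀]ᵀ = XᵀWq.
Δ = 91·7 − 17² = 348.
β₁ = ((-266)·7 − 17·(-46))/348 = -90/29; β₀ = (91·(-46) − 17·(-266))/348 = 28/29.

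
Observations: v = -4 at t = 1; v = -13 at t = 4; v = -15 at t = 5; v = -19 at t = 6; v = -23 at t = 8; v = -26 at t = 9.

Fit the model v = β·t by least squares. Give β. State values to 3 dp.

β = -2.973

With design matrix X, XᵀX = [[223]] and Xᵀv = [-663]ᵀ.
β = (-663)/223 = -2.97309.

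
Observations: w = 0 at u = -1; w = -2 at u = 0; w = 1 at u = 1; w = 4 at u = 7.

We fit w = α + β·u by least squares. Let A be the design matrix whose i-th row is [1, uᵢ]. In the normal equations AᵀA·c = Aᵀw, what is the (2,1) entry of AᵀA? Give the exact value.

7

Row 2 ↔ basis u, column 1 ↔ basis 1, so (AᵀA)_{2,1} = Σᵢ u = (-1)·(1) + (0)·(1) + (1)·(1) + (7)·(1) = 7.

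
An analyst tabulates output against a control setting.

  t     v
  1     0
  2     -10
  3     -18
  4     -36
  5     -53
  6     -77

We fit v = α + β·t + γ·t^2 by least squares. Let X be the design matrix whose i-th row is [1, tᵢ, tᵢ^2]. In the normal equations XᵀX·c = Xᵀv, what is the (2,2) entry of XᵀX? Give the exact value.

Row 2 ↔ basis t, column 2 ↔ basis t, so (XᵀX)_{2,2} = Σᵢ (t)·(t) = (1)·(1) + (2)·(2) + (3)·(3) + (4)·(4) + (5)·(5) + (6)·(6) = 91.

91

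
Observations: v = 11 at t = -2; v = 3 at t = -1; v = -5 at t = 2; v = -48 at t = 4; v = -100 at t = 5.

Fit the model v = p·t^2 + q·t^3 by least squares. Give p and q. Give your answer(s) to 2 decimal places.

p = 0.86, q = -0.97

Setting ∂/∂p … = 0 gives: 914·p + 4148·q = -3241;  4148·p + 19850·q = -15703.
(Σt^2·t^2 = 914, Σt^2·t^3 = 4148, Σt^3·t^3 = 19850, Σt^2·v = -3241, Σt^3·v = -15703.)
Δ = 914·19850 − 4148² = 936996.
p = ((-3241)·19850 − 4148·(-15703))/936996 = 133699/156166; q = (914·(-15703) − 4148·(-3241))/936996 = -151479/156166.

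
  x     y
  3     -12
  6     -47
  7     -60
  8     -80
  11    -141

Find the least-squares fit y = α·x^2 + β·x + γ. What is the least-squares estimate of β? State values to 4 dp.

β = -3.1273

The normal equations are: 22515·α + 2429·β + 279·γ = -26921;  2429·α + 279·β + 35·γ = -2929;  279·α + 35·β + 5·γ = -340.
Solving the 3×3 system (Gaussian elimination) gives α = -1315/1414, β = -10739/3434, γ = 69518/12019.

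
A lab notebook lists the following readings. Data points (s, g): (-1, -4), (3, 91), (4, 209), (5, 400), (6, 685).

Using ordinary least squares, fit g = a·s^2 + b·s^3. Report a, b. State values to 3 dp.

Compute the Gram sums: Σs^2·s^2 = 2259, Σs^2·s^3 = 12167, Σs^3·s^3 = 67107.
And Σs^2·g = 38819, Σs^3·g = 213797.
Normal equations: [[2259, 12167]; [12167, 67107]]·[a, b]ᵀ = [38819, 213797]ᵀ.
det = 2259·67107 − 12167² = 3558824.
a = (38819·67107 − 12167·213797)/3558824 = 1879267/1779412; b = (2259·213797 − 12167·38819)/3558824 = 5328325/1779412.

a = 1.056, b = 2.994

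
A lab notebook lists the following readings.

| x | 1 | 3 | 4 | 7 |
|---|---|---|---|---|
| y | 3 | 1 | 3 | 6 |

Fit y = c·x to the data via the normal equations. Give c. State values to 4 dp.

c = 0.8000

Sums needed: Σx·x = 75.
Moment sums: Σx·y = 60.
Normal equations: [[75]]·[c]ᵀ = [60]ᵀ.
c = 60/75 = 0.8.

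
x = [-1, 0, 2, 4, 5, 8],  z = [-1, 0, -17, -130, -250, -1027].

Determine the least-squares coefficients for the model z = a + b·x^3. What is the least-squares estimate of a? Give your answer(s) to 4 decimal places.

a = -1.1390

With design matrix A, AᵀA = [[6, 708]; [708, 281930]] and Aᵀz = [-1425, -565529]ᵀ.
Determinant 6·281930 − 708² = 1190316.
a = ((-1425)·281930 − 708·(-565529))/1190316 = -225953/198386; b = (6·(-565529) − 708·(-1425))/1190316 = -397379/198386.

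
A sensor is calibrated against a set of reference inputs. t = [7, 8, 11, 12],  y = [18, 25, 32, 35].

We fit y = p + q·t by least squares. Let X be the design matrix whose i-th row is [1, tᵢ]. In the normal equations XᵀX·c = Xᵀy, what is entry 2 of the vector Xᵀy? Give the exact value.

1098

Entry 2 ↔ basis t, so (Xᵀy)_{2} = Σᵢ (t)·yᵢ = (7)·(18) + (8)·(25) + (11)·(32) + (12)·(35) = 1098.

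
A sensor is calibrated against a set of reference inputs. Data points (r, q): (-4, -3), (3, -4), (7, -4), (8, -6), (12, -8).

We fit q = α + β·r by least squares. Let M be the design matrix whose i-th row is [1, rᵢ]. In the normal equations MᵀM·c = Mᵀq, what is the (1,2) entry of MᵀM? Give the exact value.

26

Row 1 ↔ basis 1, column 2 ↔ basis r, so (MᵀM)_{1,2} = Σᵢ r = (1)·(-4) + (1)·(3) + (1)·(7) + (1)·(8) + (1)·(12) = 26.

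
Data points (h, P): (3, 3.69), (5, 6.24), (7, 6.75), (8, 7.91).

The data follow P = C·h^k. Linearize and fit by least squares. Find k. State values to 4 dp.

k = 0.7358

Taking logs, ln P = k·ln h + ln C, so regress ln P on ln h.
Σln h = 6.7334, Σ(ln h)² = 11.9079, Σln P = 7.1143, Σln h·ln P = 12.3976.
Equations: 11.9079·k + 6.7334·ln C = 12.3976;  6.7334·k + 4·ln C = 7.1143.
Δ = 11.9079·4 − (6.7334)² = 2.2928; k = (12.3976·4 − 6.7334·7.1143)/2.2928 = 0.73578, ln C = (11.9079·7.1143 − 6.7334·12.3976)/2.2928 = 0.54000.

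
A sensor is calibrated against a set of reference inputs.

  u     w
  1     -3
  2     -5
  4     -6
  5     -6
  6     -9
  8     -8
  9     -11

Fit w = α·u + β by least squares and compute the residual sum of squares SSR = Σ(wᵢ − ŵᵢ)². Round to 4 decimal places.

SSR = 5.6264

The normal equations are: 227·α + 35·β = -284;  35·α + 7·β = -48.
(Σu·u = 227, Σu = 35, Σ1 = 7, Σu·w = -284, Σw = -48.)
det = 227·7 − 35² = 364.
α = ((-284)·7 − 35·(-48))/364 = -11/13; β = (227·(-48) − 35·(-284))/364 = -239/91.
Residuals: 43/91, -62/91, 1/91, 6/7, -118/91, 127/91, -69/91; SSR = 512/91.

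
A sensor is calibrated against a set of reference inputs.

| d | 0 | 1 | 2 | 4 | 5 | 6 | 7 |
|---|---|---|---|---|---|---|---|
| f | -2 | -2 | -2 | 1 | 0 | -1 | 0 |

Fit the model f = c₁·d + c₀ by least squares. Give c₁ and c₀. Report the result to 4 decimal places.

c₁ = 0.3219, c₀ = -2.0068

Sums needed: Σd·d = 131, Σd = 25, Σ1 = 7.
Right-hand side: Σd·f = -8, Σf = -6.
MᵀM·[c₁, c₀]ᵀ = Mᵀf becomes [[131, 25]; [25, 7]]·[c₁, c₀]ᵀ = [-8, -6]ᵀ.
Eliminating c₀: 7·(row 1) − 25·(row 2) gives 292·c₁ = 7·(-8) − 25·(-6) = 94, so c₁ = 47/146.
Then c₀ = ((-6) − 25·(47/146))/7 = -293/146.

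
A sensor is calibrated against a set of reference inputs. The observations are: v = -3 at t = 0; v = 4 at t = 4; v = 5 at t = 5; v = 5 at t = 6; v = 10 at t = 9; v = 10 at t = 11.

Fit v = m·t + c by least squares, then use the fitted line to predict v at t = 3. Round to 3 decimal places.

Setting ∂/∂m … = 0 gives: 279·m + 35·c = 271;  35·m + 6·c = 31.
Determinant 279·6 − 35² = 449.
m = (271·6 − 35·31)/449 = 541/449; c = (279·31 − 35·271)/449 = -836/449.
At t = 3: v̂ = (541/449)·(3) + (-836/449)·(1) = 787/449.

v̂ = 1.753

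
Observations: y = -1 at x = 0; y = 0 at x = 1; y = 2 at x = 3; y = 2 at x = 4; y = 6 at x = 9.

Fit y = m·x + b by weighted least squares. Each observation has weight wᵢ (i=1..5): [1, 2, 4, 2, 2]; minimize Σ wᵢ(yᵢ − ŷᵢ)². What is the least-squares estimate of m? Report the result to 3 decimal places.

m = 0.744

Forming MᵀWM = [[232, 40]; [40, 11]] and MᵀWy = [148, 23]ᵀ gives MᵀWM·[m, b]ᵀ = MᵀWy.
det = 232·11 − 40² = 952.
m = (148·11 − 40·23)/952 = 177/238; b = (232·23 − 40·148)/952 = -73/119.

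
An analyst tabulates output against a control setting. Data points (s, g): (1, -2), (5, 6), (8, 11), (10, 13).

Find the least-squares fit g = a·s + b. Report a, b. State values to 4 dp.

From the data, Σs·s = 190, Σs = 24, Σ1 = 4.
And Σs·g = 246, Σg = 28.
Eliminating b: 4·(row 1) − 24·(row 2) gives 184·a = 4·246 − 24·28 = 312, so a = 39/23.
Then b = (28 − 24·(39/23))/4 = -73/23.

a = 1.6957, b = -3.1739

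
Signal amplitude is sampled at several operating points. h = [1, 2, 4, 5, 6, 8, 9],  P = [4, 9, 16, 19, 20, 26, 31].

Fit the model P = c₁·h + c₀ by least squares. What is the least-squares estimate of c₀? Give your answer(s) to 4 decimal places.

c₀ = 2.1841

Forming XᵀX = [[227, 35]; [35, 7]] and XᵀP = [788, 125]ᵀ gives XᵀX·[c₁, c₀]ᵀ = XᵀP.
Determinant 227·7 − 35² = 364.
c₁ = (788·7 − 35·125)/364 = 163/52; c₀ = (227·125 − 35·788)/364 = 795/364.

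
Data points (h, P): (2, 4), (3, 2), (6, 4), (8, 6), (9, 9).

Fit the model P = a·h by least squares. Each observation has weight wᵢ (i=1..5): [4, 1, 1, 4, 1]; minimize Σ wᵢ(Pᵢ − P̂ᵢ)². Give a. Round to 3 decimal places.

a = 0.842

Forming AᵀWA = [[398]] and AᵀWP = [335]ᵀ gives AᵀWA·[a]ᵀ = AᵀWP.
Hence a = 335 / 398 ≈ 0.841709.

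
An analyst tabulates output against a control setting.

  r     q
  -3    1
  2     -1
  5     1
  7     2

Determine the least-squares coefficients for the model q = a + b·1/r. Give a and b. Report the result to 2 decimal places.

Sums needed: Σ1 = 4, Σ1/r = 107/210, Σ1/r·1/r = 18589/44100.
And Σq = 3, Σ1/r·q = -73/210.
MᵀM·[a, b]ᵀ = Mᵀq becomes [[4, 107/210]; [107/210, 18589/44100]]·[a, b]ᵀ = [3, -73/210]ᵀ.
Determinant 4·(18589/44100) − (107/210)² = 20969/14700.
a = (3·(18589/44100) − (107/210)·(-73/210))/(20969/14700) = 63578/62907; b = (4·(-73/210) − (107/210)·3)/(20969/14700) = -42910/20969.

a = 1.01, b = -2.05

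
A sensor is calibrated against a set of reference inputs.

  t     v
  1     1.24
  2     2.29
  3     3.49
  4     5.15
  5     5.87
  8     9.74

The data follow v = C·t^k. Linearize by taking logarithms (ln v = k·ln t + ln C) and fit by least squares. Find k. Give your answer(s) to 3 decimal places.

Taking logs, ln v = k·ln t + ln C, so regress ln v on ln t.
XᵀX = [[10.5236, 6.8669]; [6.8669, 6]], rhs = [11.8014, 7.9787]ᵀ  (here Σln t = 6.8669, Σ(ln t)² = 10.5236, Σln v = 7.9787, Σln t·ln v = 11.8014).
Δ = 10.5236·6 − (6.8669)² = 15.9867; k = (11.8014·6 − 6.8669·7.9787)/15.9867 = 1.00204, ln C = (10.5236·7.9787 − 6.8669·11.8014)/15.9867 = 0.18295.

k = 1.002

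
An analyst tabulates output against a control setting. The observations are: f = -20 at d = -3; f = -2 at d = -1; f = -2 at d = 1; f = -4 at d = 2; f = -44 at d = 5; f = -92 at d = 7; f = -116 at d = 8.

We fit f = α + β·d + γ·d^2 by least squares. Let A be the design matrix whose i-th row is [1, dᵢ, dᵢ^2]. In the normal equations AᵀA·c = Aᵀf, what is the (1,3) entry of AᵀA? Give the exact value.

Row 1 ↔ basis 1, column 3 ↔ basis d^2, so (AᵀA)_{1,3} = Σᵢ d^2 = (1)·(9) + (1)·(1) + (1)·(1) + (1)·(4) + (1)·(25) + (1)·(49) + (1)·(64) = 153.

153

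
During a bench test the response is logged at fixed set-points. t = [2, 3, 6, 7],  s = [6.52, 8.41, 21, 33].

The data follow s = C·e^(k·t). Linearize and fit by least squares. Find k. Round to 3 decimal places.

k = 0.319

With ln sᵢ as the transformed response and tᵢ as the regressor:
Sums: Σt = 18.0000, Σ(t)² = 98.0000, Σln s = 10.5453, Σt·ln s = 52.8807.
Normal system: [[98.0000, 18.0000]; [18.0000, 4]]·[k, ln C]ᵀ = [52.8807, 10.5453]ᵀ.
Solving (det = 68.0000): k = 0.31922, ln C = 1.19984.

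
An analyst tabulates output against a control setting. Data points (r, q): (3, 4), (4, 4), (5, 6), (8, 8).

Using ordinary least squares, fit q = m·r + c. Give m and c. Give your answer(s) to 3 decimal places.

With design matrix M, MᵀM = [[114, 20]; [20, 4]] and Mᵀq = [122, 22]ᵀ.
Δ = 114·4 − 20² = 56.
m = (122·4 − 20·22)/56 = 6/7; c = (114·22 − 20·122)/56 = 17/14.

m = 0.857, c = 1.214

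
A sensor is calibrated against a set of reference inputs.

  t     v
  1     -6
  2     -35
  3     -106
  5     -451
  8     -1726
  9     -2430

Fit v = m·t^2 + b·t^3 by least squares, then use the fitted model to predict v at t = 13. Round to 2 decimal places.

v̂ = -7101.14

Entries of XᵀX: Σt^2·t^2 = 11380, Σt^2·t^3 = 95218, Σt^3·t^3 = 810004.
Right-hand side: Σt^2·v = -319669, Σt^3·v = -2714705.
Normal equations: [[11380, 95218]; [95218, 810004]]·[m, b]ᵀ = [-319669, -2714705]ᵀ.
Δ = 11380·810004 − 95218² = 151377996.
m = ((-319669)·810004 − 95218·(-2714705))/151377996 = -31741999/10812714; b = (11380·(-2714705) − 95218·(-319669))/151377996 = -32507147/10812714.
At t = 13: v̂ = (-31741999/10812714)·(169) + (-32507147/10812714)·(2197) = -12797099965/1802119.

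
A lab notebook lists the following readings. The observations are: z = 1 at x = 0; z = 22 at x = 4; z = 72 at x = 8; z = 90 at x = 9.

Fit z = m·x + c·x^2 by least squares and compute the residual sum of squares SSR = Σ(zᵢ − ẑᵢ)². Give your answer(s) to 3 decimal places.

With design matrix M, MᵀM = [[161, 1305]; [1305, 10913]] and Mᵀz = [1474, 12250]ᵀ.
Eliminating c: 10913·(row 1) − 1305·(row 2) gives 53968·m = 10913·1474 − 1305·12250 = 99512, so m = 12439/6746.
Then c = (12250 − 1305·(12439/6746))/10913 = 6085/6746.
Residuals: 1, 648/3373, -1620/3373, 1152/3373; SSR = 4669/3373.

SSR = 1.384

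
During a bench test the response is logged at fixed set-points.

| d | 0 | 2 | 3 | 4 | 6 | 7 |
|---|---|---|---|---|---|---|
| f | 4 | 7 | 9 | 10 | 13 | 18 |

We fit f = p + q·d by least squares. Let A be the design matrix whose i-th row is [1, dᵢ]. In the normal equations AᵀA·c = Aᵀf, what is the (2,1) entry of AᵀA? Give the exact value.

Row 2 ↔ basis d, column 1 ↔ basis 1, so (AᵀA)_{2,1} = Σᵢ d = (0)·(1) + (2)·(1) + (3)·(1) + (4)·(1) + (6)·(1) + (7)·(1) = 22.

22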